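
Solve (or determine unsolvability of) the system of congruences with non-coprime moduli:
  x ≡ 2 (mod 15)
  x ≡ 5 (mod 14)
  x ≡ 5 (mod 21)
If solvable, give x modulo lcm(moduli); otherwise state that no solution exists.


Moduli 15, 14, 21 are not pairwise coprime, so CRT works modulo lcm(m_i) when all pairwise compatibility conditions hold.
Pairwise compatibility: gcd(m_i, m_j) must divide a_i - a_j for every pair.
Merge one congruence at a time:
  Start: x ≡ 2 (mod 15).
  Combine with x ≡ 5 (mod 14): gcd(15, 14) = 1; 5 - 2 = 3, which IS divisible by 1, so compatible.
    Write x = 2 + 15·t and substitute into x ≡ 5 (mod 14): 15·t ≡ 5 − 2 = 3 (mod 14).
    Reduce coefficients mod 14: 1·t ≡ 3 (mod 14).
    So t ≡ 3 (mod 14).
    Then x = 2 + 15·3 = 47, valid modulo lcm(15, 14) = 210: x ≡ 47 (mod 210).
  Combine with x ≡ 5 (mod 21): gcd(210, 21) = 21; 5 - 47 = -42, which IS divisible by 21, so compatible.
    Write x = 47 + 210·t and substitute into x ≡ 5 (mod 21): 210·t ≡ 5 − 47 = -42 (mod 21).
    Divide the congruence (and modulus) by g = 21: 10·t ≡ -2 (mod 1).
    Modulo 1 every t works; take t = 0.
    Then x = 47 + 210·0 = 47, valid modulo lcm(210, 21) = 210: x ≡ 47 (mod 210).
Verify: 47 mod 15 = 2, 47 mod 14 = 5, 47 mod 21 = 5.

x ≡ 47 (mod 210).


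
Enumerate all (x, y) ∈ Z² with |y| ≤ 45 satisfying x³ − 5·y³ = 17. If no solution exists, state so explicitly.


The equation is x³ - 5y³ = 17. For fixed y, x³ = 5·y³ + 17, so a solution requires the RHS to be a perfect cube.
Strategy: iterate y from -45 to 45, compute RHS = 5·y³ + 17, and check whether it is a (positive or negative) perfect cube.
Check small values of y:
  y = 0: RHS = 17 is not a perfect cube.
  y = 1: RHS = 22 is not a perfect cube.
  y = -1: RHS = 12 is not a perfect cube.
  y = 2: RHS = 57 is not a perfect cube.
  y = -2: RHS = -23 is not a perfect cube.
  y = 3: RHS = 152 is not a perfect cube.
  y = -3: RHS = -118 is not a perfect cube.
Continuing the search up to |y| = 45 finds no solutions either.
No (x, y) in the scanned range satisfies the equation.

No integer solutions with |y| ≤ 45.


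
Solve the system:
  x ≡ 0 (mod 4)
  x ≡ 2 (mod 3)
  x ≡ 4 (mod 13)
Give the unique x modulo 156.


Moduli 4, 3, 13 are pairwise coprime; by CRT there is a unique solution modulo M = 4 · 3 · 13 = 156.
Solve pairwise, accumulating the modulus:
  Start with x ≡ 0 (mod 4).
  Combine with x ≡ 2 (mod 3): since gcd(4, 3) = 1, we get a unique residue mod 12.
    Write x = 0 + 4·t and substitute into x ≡ 2 (mod 3): 4·t ≡ 2 − 0 = 2 (mod 3).
    Reduce coefficients mod 3: 1·t ≡ 2 (mod 3).
    So t ≡ 2 (mod 3).
    Then x = 0 + 4·2 = 8, valid modulo lcm(4, 3) = 12: x ≡ 8 (mod 12).
  Combine with x ≡ 4 (mod 13): since gcd(12, 13) = 1, we get a unique residue mod 156.
    Write x = 8 + 12·t and substitute into x ≡ 4 (mod 13): 12·t ≡ 4 − 8 = -4 (mod 13).
    Reduce coefficients mod 13: 12·t ≡ 9 (mod 13).
    The inverse of 12 mod 13 is 12 (since 12·12 = 144 = 11·13 + 1), so t ≡ 12·9 = 108 ≡ 4 (mod 13).
    Then x = 8 + 12·4 = 56, valid modulo lcm(12, 13) = 156: x ≡ 56 (mod 156).
Verify: 56 mod 4 = 0 ✓, 56 mod 3 = 2 ✓, 56 mod 13 = 4 ✓.

x ≡ 56 (mod 156).


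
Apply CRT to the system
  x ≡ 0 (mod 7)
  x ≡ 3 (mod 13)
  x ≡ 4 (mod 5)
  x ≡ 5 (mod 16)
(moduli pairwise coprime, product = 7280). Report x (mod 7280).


Product of moduli M = 7 · 13 · 5 · 16 = 7280.
Merge one congruence at a time:
  Start: x ≡ 0 (mod 7).
  Combine with x ≡ 3 (mod 13); new modulus lcm = 91.
    Write x = 0 + 7·t and substitute into x ≡ 3 (mod 13): 7·t ≡ 3 − 0 = 3 (mod 13).
    The inverse of 7 mod 13 is 2 (since 7·2 = 14 = 1·13 + 1), so t ≡ 2·3 = 6 ≡ 6 (mod 13).
    Then x = 0 + 7·6 = 42, valid modulo lcm(7, 13) = 91: x ≡ 42 (mod 91).
  Combine with x ≡ 4 (mod 5); new modulus lcm = 455.
    Write x = 42 + 91·t and substitute into x ≡ 4 (mod 5): 91·t ≡ 4 − 42 = -38 (mod 5).
    Reduce coefficients mod 5: 1·t ≡ 2 (mod 5).
    So t ≡ 2 (mod 5).
    Then x = 42 + 91·2 = 224, valid modulo lcm(91, 5) = 455: x ≡ 224 (mod 455).
  Combine with x ≡ 5 (mod 16); new modulus lcm = 7280.
    Write x = 224 + 455·t and substitute into x ≡ 5 (mod 16): 455·t ≡ 5 − 224 = -219 (mod 16).
    Reduce coefficients mod 16: 7·t ≡ 5 (mod 16).
    The inverse of 7 mod 16 is 7 (since 7·7 = 49 = 3·16 + 1), so t ≡ 7·5 = 35 ≡ 3 (mod 16).
    Then x = 224 + 455·3 = 1589, valid modulo lcm(455, 16) = 7280: x ≡ 1589 (mod 7280).
Verify against each original: 1589 mod 7 = 0, 1589 mod 13 = 3, 1589 mod 5 = 4, 1589 mod 16 = 5.

x ≡ 1589 (mod 7280).


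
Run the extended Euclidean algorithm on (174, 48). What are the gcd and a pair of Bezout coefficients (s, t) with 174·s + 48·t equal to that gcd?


Euclidean algorithm on (174, 48) — divide until remainder is 0:
  174 = 3 · 48 + 30
  48 = 1 · 30 + 18
  30 = 1 · 18 + 12
  18 = 1 · 12 + 6
  12 = 2 · 6 + 0
gcd(174, 48) = 6.
Track Bezout coefficients alongside the remainders: start with r₀ = 174 = a·1 + b·0 (s = 1, t = 0) and r₁ = 48 = a·0 + b·1 (s = 0, t = 1); each new remainder r_{k+1} = r_{k-1} − q_k·r_k inherits s_{k+1} = s_{k-1} − q_k·s_k, t_{k+1} = t_{k-1} − q_k·t_k, so r_k = a·s_k + b·t_k at every step:
  q = 3: r = 30, s = 1 − 3·0 = 1, t = 0 − 3·1 = -3  (check: 174·1 + 48·(-3) = 30)
  q = 1: r = 18, s = 0 − 1·1 = -1, t = 1 − 1·(-3) = 4  (check: 174·(-1) + 48·4 = 18)
  q = 1: r = 12, s = 1 − 1·(-1) = 2, t = -3 − 1·4 = -7  (check: 174·2 + 48·(-7) = 12)
  q = 1: r = 6, s = -1 − 1·2 = -3, t = 4 − 1·(-7) = 11  (check: 174·(-3) + 48·11 = 6)
The row with r = 6 (the gcd) gives the Bezout coefficients s = -3, t = 11.
Result: 174 · (-3) + 48 · (11) = 6.

gcd(174, 48) = 6; s = -3, t = 11 (check: 174·(-3) + 48·11 = 6).


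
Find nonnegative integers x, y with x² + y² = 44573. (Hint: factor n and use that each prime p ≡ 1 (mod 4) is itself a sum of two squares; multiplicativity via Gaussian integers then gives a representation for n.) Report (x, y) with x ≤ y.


Step 1: Factor n = 44573 = 29^2 · 53.
Step 2: Check the mod-4 condition on each prime factor: 29 ≡ 1 (mod 4), exponent 2; 53 ≡ 1 (mod 4), exponent 1.
All primes ≡ 3 (mod 4) appear to even exponent (or don't appear), so by the two-squares theorem n IS expressible as a sum of two squares.
Step 3: Build a representation. Here n = 29 · 29 · 53 is a product of primes ≡ 1 (mod 4). Each prime p ≡ 1 (mod 4) is itself a sum of two squares; find a² by testing p − a² for a perfect square:
  29: 29 − 1² = 28, 29 − 2² = 25 = 5² ⇒ 29 = 2² + 5².
  53: 53 − 1² = 52, 53 − 2² = 49 = 7² ⇒ 53 = 2² + 7².
  Combine using the Brahmagupta–Fibonacci identity (a² + b²)(c² + d²) = (ac − bd)² + (ad + bc)² = (ac + bd)² + (ad − bc)²:
  29 · 29 = 841: from (2² + 5²)(2² + 5²), take (2·2 − 5·5, 2·5 + 5·2) = (4 − 25, 10 + 10) = (-21, 20); dropping signs (only squares matter) gives (21, 20); check 21² + 20² = 441 + 400 = 841 ✓.
  841 · 53 = 44573: from (21² + 20²)(2² + 7²), take (21·2 − 20·7, 21·7 + 20·2) = (42 − 140, 147 + 40) = (-98, 187); dropping signs (only squares matter) gives (98, 187); check 98² + 187² = 9604 + 34969 = 44573 ✓.
Step 4: Order so x ≤ y and verify: 98² + 187² = 9604 + 34969 = 44573 = n. ✓

n = 44573 = 98² + 187² (one valid representation with x ≤ y).


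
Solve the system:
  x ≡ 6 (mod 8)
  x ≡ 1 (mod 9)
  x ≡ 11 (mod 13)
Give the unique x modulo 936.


Moduli 8, 9, 13 are pairwise coprime; by CRT there is a unique solution modulo M = 8 · 9 · 13 = 936.
Solve pairwise, accumulating the modulus:
  Start with x ≡ 6 (mod 8).
  Combine with x ≡ 1 (mod 9): since gcd(8, 9) = 1, we get a unique residue mod 72.
    Write x = 6 + 8·t and substitute into x ≡ 1 (mod 9): 8·t ≡ 1 − 6 = -5 (mod 9).
    Reduce coefficients mod 9: 8·t ≡ 4 (mod 9).
    The inverse of 8 mod 9 is 8 (since 8·8 = 64 = 7·9 + 1), so t ≡ 8·4 = 32 ≡ 5 (mod 9).
    Then x = 6 + 8·5 = 46, valid modulo lcm(8, 9) = 72: x ≡ 46 (mod 72).
  Combine with x ≡ 11 (mod 13): since gcd(72, 13) = 1, we get a unique residue mod 936.
    Write x = 46 + 72·t and substitute into x ≡ 11 (mod 13): 72·t ≡ 11 − 46 = -35 (mod 13).
    Reduce coefficients mod 13: 7·t ≡ 4 (mod 13).
    The inverse of 7 mod 13 is 2 (since 7·2 = 14 = 1·13 + 1), so t ≡ 2·4 = 8 ≡ 8 (mod 13).
    Then x = 46 + 72·8 = 622, valid modulo lcm(72, 13) = 936: x ≡ 622 (mod 936).
Verify: 622 mod 8 = 6 ✓, 622 mod 9 = 1 ✓, 622 mod 13 = 11 ✓.

x ≡ 622 (mod 936).


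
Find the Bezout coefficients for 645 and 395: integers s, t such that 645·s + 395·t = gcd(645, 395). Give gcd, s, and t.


Euclidean algorithm on (645, 395) — divide until remainder is 0:
  645 = 1 · 395 + 250
  395 = 1 · 250 + 145
  250 = 1 · 145 + 105
  145 = 1 · 105 + 40
  105 = 2 · 40 + 25
  40 = 1 · 25 + 15
  25 = 1 · 15 + 10
  15 = 1 · 10 + 5
  10 = 2 · 5 + 0
gcd(645, 395) = 5.
Track Bezout coefficients alongside the remainders: start with r₀ = 645 = a·1 + b·0 (s = 1, t = 0) and r₁ = 395 = a·0 + b·1 (s = 0, t = 1); each new remainder r_{k+1} = r_{k-1} − q_k·r_k inherits s_{k+1} = s_{k-1} − q_k·s_k, t_{k+1} = t_{k-1} − q_k·t_k, so r_k = a·s_k + b·t_k at every step:
  q = 1: r = 250, s = 1 − 1·0 = 1, t = 0 − 1·1 = -1  (check: 645·1 + 395·(-1) = 250)
  q = 1: r = 145, s = 0 − 1·1 = -1, t = 1 − 1·(-1) = 2  (check: 645·(-1) + 395·2 = 145)
  q = 1: r = 105, s = 1 − 1·(-1) = 2, t = -1 − 1·2 = -3  (check: 645·2 + 395·(-3) = 105)
  q = 1: r = 40, s = -1 − 1·2 = -3, t = 2 − 1·(-3) = 5  (check: 645·(-3) + 395·5 = 40)
  q = 2: r = 25, s = 2 − 2·(-3) = 8, t = -3 − 2·5 = -13  (check: 645·8 + 395·(-13) = 25)
  q = 1: r = 15, s = -3 − 1·8 = -11, t = 5 − 1·(-13) = 18  (check: 645·(-11) + 395·18 = 15)
  q = 1: r = 10, s = 8 − 1·(-11) = 19, t = -13 − 1·18 = -31  (check: 645·19 + 395·(-31) = 10)
  q = 1: r = 5, s = -11 − 1·19 = -30, t = 18 − 1·(-31) = 49  (check: 645·(-30) + 395·49 = 5)
The row with r = 5 (the gcd) gives the Bezout coefficients s = -30, t = 49.
Result: 645 · (-30) + 395 · (49) = 5.

gcd(645, 395) = 5; s = -30, t = 49 (check: 645·(-30) + 395·49 = 5).


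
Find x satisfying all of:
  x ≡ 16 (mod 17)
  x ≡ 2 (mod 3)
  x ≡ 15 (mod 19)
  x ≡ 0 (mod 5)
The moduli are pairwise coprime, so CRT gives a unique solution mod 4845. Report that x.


Product of moduli M = 17 · 3 · 19 · 5 = 4845.
Merge one congruence at a time:
  Start: x ≡ 16 (mod 17).
  Combine with x ≡ 2 (mod 3); new modulus lcm = 51.
    Write x = 16 + 17·t and substitute into x ≡ 2 (mod 3): 17·t ≡ 2 − 16 = -14 (mod 3).
    Reduce coefficients mod 3: 2·t ≡ 1 (mod 3).
    The inverse of 2 mod 3 is 2 (since 2·2 = 4 = 1·3 + 1), so t ≡ 2·1 = 2 ≡ 2 (mod 3).
    Then x = 16 + 17·2 = 50, valid modulo lcm(17, 3) = 51: x ≡ 50 (mod 51).
  Combine with x ≡ 15 (mod 19); new modulus lcm = 969.
    Write x = 50 + 51·t and substitute into x ≡ 15 (mod 19): 51·t ≡ 15 − 50 = -35 (mod 19).
    Reduce coefficients mod 19: 13·t ≡ 3 (mod 19).
    The inverse of 13 mod 19 is 3 (since 13·3 = 39 = 2·19 + 1), so t ≡ 3·3 = 9 ≡ 9 (mod 19).
    Then x = 50 + 51·9 = 509, valid modulo lcm(51, 19) = 969: x ≡ 509 (mod 969).
  Combine with x ≡ 0 (mod 5); new modulus lcm = 4845.
    Write x = 509 + 969·t and substitute into x ≡ 0 (mod 5): 969·t ≡ 0 − 509 = -509 (mod 5).
    Reduce coefficients mod 5: 4·t ≡ 1 (mod 5).
    The inverse of 4 mod 5 is 4 (since 4·4 = 16 = 3·5 + 1), so t ≡ 4·1 = 4 ≡ 4 (mod 5).
    Then x = 509 + 969·4 = 4385, valid modulo lcm(969, 5) = 4845: x ≡ 4385 (mod 4845).
Verify against each original: 4385 mod 17 = 16, 4385 mod 3 = 2, 4385 mod 19 = 15, 4385 mod 5 = 0.

x ≡ 4385 (mod 4845).


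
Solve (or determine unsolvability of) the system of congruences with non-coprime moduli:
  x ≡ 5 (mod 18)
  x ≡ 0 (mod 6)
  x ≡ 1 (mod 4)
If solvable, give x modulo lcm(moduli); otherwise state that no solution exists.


Moduli 18, 6, 4 are not pairwise coprime, so CRT works modulo lcm(m_i) when all pairwise compatibility conditions hold.
Pairwise compatibility: gcd(m_i, m_j) must divide a_i - a_j for every pair.
Merge one congruence at a time:
  Start: x ≡ 5 (mod 18).
  Combine with x ≡ 0 (mod 6): gcd(18, 6) = 6, and 0 - 5 = -5 is NOT divisible by 6.
    ⇒ system is inconsistent (no integer solution).

No solution (the system is inconsistent).


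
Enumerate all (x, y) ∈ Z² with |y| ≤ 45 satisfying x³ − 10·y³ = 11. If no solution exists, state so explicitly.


The equation is x³ - 10y³ = 11. For fixed y, x³ = 10·y³ + 11, so a solution requires the RHS to be a perfect cube.
Strategy: iterate y from -45 to 45, compute RHS = 10·y³ + 11, and check whether it is a (positive or negative) perfect cube.
Check small values of y:
  y = 0: RHS = 11 is not a perfect cube.
  y = 1: RHS = 21 is not a perfect cube.
  y = -1: RHS = 1 = (1)³ ⇒ x = 1 works.
  y = 2: RHS = 91 is not a perfect cube.
  y = -2: RHS = -69 is not a perfect cube.
  y = 3: RHS = 281 is not a perfect cube.
  y = -3: RHS = -259 is not a perfect cube.
Continuing the search up to |y| = 45 finds no further solutions beyond those listed.
Collected solutions: (1, -1).

Solutions (with |y| ≤ 45): (1, -1).


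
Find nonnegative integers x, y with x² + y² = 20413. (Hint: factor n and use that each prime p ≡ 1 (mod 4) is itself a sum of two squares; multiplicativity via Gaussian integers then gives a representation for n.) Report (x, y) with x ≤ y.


Step 1: Factor n = 20413 = 137 · 149.
Step 2: Check the mod-4 condition on each prime factor: 137 ≡ 1 (mod 4), exponent 1; 149 ≡ 1 (mod 4), exponent 1.
All primes ≡ 3 (mod 4) appear to even exponent (or don't appear), so by the two-squares theorem n IS expressible as a sum of two squares.
Step 3: Build a representation. Here n = 137 · 149 is a product of primes ≡ 1 (mod 4). Each prime p ≡ 1 (mod 4) is itself a sum of two squares; find a² by testing p − a² for a perfect square:
  137: 137 − 1² = 136, 137 − 2² = 133, 137 − 3² = 128, 137 − 4² = 121 = 11² ⇒ 137 = 4² + 11².
  149: 149 − 1² = 148, 149 − 2² = 145, 149 − 3² = 140, 149 − 4² = 133, 149 − 5² = 124, 149 − 6² = 113, 149 − 7² = 100 = 10² ⇒ 149 = 7² + 10².
  Combine using the Brahmagupta–Fibonacci identity (a² + b²)(c² + d²) = (ac − bd)² + (ad + bc)² = (ac + bd)² + (ad − bc)²:
  137 · 149 = 20413: from (4² + 11²)(7² + 10²), take (4·7 − 11·10, 4·10 + 11·7) = (28 − 110, 40 + 77) = (-82, 117); dropping signs (only squares matter) gives (82, 117); check 82² + 117² = 6724 + 13689 = 20413 ✓.
Step 4: Order so x ≤ y and verify: 82² + 117² = 6724 + 13689 = 20413 = n. ✓

n = 20413 = 82² + 117² (one valid representation with x ≤ y).


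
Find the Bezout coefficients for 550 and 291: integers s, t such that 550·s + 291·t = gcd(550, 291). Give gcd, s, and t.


Euclidean algorithm on (550, 291) — divide until remainder is 0:
  550 = 1 · 291 + 259
  291 = 1 · 259 + 32
  259 = 8 · 32 + 3
  32 = 10 · 3 + 2
  3 = 1 · 2 + 1
  2 = 2 · 1 + 0
gcd(550, 291) = 1.
Track Bezout coefficients alongside the remainders: start with r₀ = 550 = a·1 + b·0 (s = 1, t = 0) and r₁ = 291 = a·0 + b·1 (s = 0, t = 1); each new remainder r_{k+1} = r_{k-1} − q_k·r_k inherits s_{k+1} = s_{k-1} − q_k·s_k, t_{k+1} = t_{k-1} − q_k·t_k, so r_k = a·s_k + b·t_k at every step:
  q = 1: r = 259, s = 1 − 1·0 = 1, t = 0 − 1·1 = -1  (check: 550·1 + 291·(-1) = 259)
  q = 1: r = 32, s = 0 − 1·1 = -1, t = 1 − 1·(-1) = 2  (check: 550·(-1) + 291·2 = 32)
  q = 8: r = 3, s = 1 − 8·(-1) = 9, t = -1 − 8·2 = -17  (check: 550·9 + 291·(-17) = 3)
  q = 10: r = 2, s = -1 − 10·9 = -91, t = 2 − 10·(-17) = 172  (check: 550·(-91) + 291·172 = 2)
  q = 1: r = 1, s = 9 − 1·(-91) = 100, t = -17 − 1·172 = -189  (check: 550·100 + 291·(-189) = 1)
The row with r = 1 (the gcd) gives the Bezout coefficients s = 100, t = -189.
Result: 550 · (100) + 291 · (-189) = 1.

gcd(550, 291) = 1; s = 100, t = -189 (check: 550·100 + 291·(-189) = 1).


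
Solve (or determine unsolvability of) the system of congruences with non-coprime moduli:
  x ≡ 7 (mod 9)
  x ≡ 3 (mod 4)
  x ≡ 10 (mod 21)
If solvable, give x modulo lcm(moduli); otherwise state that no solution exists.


Moduli 9, 4, 21 are not pairwise coprime, so CRT works modulo lcm(m_i) when all pairwise compatibility conditions hold.
Pairwise compatibility: gcd(m_i, m_j) must divide a_i - a_j for every pair.
Merge one congruence at a time:
  Start: x ≡ 7 (mod 9).
  Combine with x ≡ 3 (mod 4): gcd(9, 4) = 1; 3 - 7 = -4, which IS divisible by 1, so compatible.
    Write x = 7 + 9·t and substitute into x ≡ 3 (mod 4): 9·t ≡ 3 − 7 = -4 (mod 4).
    Reduce coefficients mod 4: 1·t ≡ 0 (mod 4).
    So t ≡ 0 (mod 4).
    Then x = 7 + 9·0 = 7, valid modulo lcm(9, 4) = 36: x ≡ 7 (mod 36).
  Combine with x ≡ 10 (mod 21): gcd(36, 21) = 3; 10 - 7 = 3, which IS divisible by 3, so compatible.
    Write x = 7 + 36·t and substitute into x ≡ 10 (mod 21): 36·t ≡ 10 − 7 = 3 (mod 21).
    Divide the congruence (and modulus) by g = 3: 12·t ≡ 1 (mod 7).
    Reduce coefficients mod 7: 5·t ≡ 1 (mod 7).
    The inverse of 5 mod 7 is 3 (since 5·3 = 15 = 2·7 + 1), so t ≡ 3·1 = 3 ≡ 3 (mod 7).
    Then x = 7 + 36·3 = 115, valid modulo lcm(36, 21) = 252: x ≡ 115 (mod 252).
Verify: 115 mod 9 = 7, 115 mod 4 = 3, 115 mod 21 = 10.

x ≡ 115 (mod 252).


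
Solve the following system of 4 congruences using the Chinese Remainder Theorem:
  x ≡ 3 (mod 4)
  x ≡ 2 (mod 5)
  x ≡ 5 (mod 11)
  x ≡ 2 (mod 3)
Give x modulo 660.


Product of moduli M = 4 · 5 · 11 · 3 = 660.
Merge one congruence at a time:
  Start: x ≡ 3 (mod 4).
  Combine with x ≡ 2 (mod 5); new modulus lcm = 20.
    Write x = 3 + 4·t and substitute into x ≡ 2 (mod 5): 4·t ≡ 2 − 3 = -1 (mod 5).
    Reduce coefficients mod 5: 4·t ≡ 4 (mod 5).
    The inverse of 4 mod 5 is 4 (since 4·4 = 16 = 3·5 + 1), so t ≡ 4·4 = 16 ≡ 1 (mod 5).
    Then x = 3 + 4·1 = 7, valid modulo lcm(4, 5) = 20: x ≡ 7 (mod 20).
  Combine with x ≡ 5 (mod 11); new modulus lcm = 220.
    Write x = 7 + 20·t and substitute into x ≡ 5 (mod 11): 20·t ≡ 5 − 7 = -2 (mod 11).
    Reduce coefficients mod 11: 9·t ≡ 9 (mod 11).
    The inverse of 9 mod 11 is 5 (since 9·5 = 45 = 4·11 + 1), so t ≡ 5·9 = 45 ≡ 1 (mod 11).
    Then x = 7 + 20·1 = 27, valid modulo lcm(20, 11) = 220: x ≡ 27 (mod 220).
  Combine with x ≡ 2 (mod 3); new modulus lcm = 660.
    Write x = 27 + 220·t and substitute into x ≡ 2 (mod 3): 220·t ≡ 2 − 27 = -25 (mod 3).
    Reduce coefficients mod 3: 1·t ≡ 2 (mod 3).
    So t ≡ 2 (mod 3).
    Then x = 27 + 220·2 = 467, valid modulo lcm(220, 3) = 660: x ≡ 467 (mod 660).
Verify against each original: 467 mod 4 = 3, 467 mod 5 = 2, 467 mod 11 = 5, 467 mod 3 = 2.

x ≡ 467 (mod 660).


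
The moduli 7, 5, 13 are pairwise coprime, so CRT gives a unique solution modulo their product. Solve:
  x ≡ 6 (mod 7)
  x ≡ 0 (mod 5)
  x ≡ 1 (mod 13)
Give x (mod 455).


Moduli 7, 5, 13 are pairwise coprime; by CRT there is a unique solution modulo M = 7 · 5 · 13 = 455.
Solve pairwise, accumulating the modulus:
  Start with x ≡ 6 (mod 7).
  Combine with x ≡ 0 (mod 5): since gcd(7, 5) = 1, we get a unique residue mod 35.
    Write x = 6 + 7·t and substitute into x ≡ 0 (mod 5): 7·t ≡ 0 − 6 = -6 (mod 5).
    Reduce coefficients mod 5: 2·t ≡ 4 (mod 5).
    The inverse of 2 mod 5 is 3 (since 2·3 = 6 = 1·5 + 1), so t ≡ 3·4 = 12 ≡ 2 (mod 5).
    Then x = 6 + 7·2 = 20, valid modulo lcm(7, 5) = 35: x ≡ 20 (mod 35).
  Combine with x ≡ 1 (mod 13): since gcd(35, 13) = 1, we get a unique residue mod 455.
    Write x = 20 + 35·t and substitute into x ≡ 1 (mod 13): 35·t ≡ 1 − 20 = -19 (mod 13).
    Reduce coefficients mod 13: 9·t ≡ 7 (mod 13).
    The inverse of 9 mod 13 is 3 (since 9·3 = 27 = 2·13 + 1), so t ≡ 3·7 = 21 ≡ 8 (mod 13).
    Then x = 20 + 35·8 = 300, valid modulo lcm(35, 13) = 455: x ≡ 300 (mod 455).
Verify: 300 mod 7 = 6 ✓, 300 mod 5 = 0 ✓, 300 mod 13 = 1 ✓.

x ≡ 300 (mod 455).


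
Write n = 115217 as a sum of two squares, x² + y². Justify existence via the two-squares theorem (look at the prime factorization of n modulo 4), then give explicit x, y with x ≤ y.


Step 1: Factor n = 115217 = 29^2 · 137.
Step 2: Check the mod-4 condition on each prime factor: 29 ≡ 1 (mod 4), exponent 2; 137 ≡ 1 (mod 4), exponent 1.
All primes ≡ 3 (mod 4) appear to even exponent (or don't appear), so by the two-squares theorem n IS expressible as a sum of two squares.
Step 3: Build a representation. Here n = 29 · 29 · 137 is a product of primes ≡ 1 (mod 4). Each prime p ≡ 1 (mod 4) is itself a sum of two squares; find a² by testing p − a² for a perfect square:
  29: 29 − 1² = 28, 29 − 2² = 25 = 5² ⇒ 29 = 2² + 5².
  137: 137 − 1² = 136, 137 − 2² = 133, 137 − 3² = 128, 137 − 4² = 121 = 11² ⇒ 137 = 4² + 11².
  Combine using the Brahmagupta–Fibonacci identity (a² + b²)(c² + d²) = (ac − bd)² + (ad + bc)² = (ac + bd)² + (ad − bc)²:
  29 · 29 = 841: from (2² + 5²)(2² + 5²), take (2·2 − 5·5, 2·5 + 5·2) = (4 − 25, 10 + 10) = (-21, 20); dropping signs (only squares matter) gives (21, 20); check 21² + 20² = 441 + 400 = 841 ✓.
  841 · 137 = 115217: from (21² + 20²)(4² + 11²), take (21·4 − 20·11, 21·11 + 20·4) = (84 − 220, 231 + 80) = (-136, 311); dropping signs (only squares matter) gives (136, 311); check 136² + 311² = 18496 + 96721 = 115217 ✓.
Step 4: Order so x ≤ y and verify: 136² + 311² = 18496 + 96721 = 115217 = n. ✓

n = 115217 = 136² + 311² (one valid representation with x ≤ y).


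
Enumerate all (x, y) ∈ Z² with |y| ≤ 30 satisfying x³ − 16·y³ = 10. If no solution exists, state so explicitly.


The equation is x³ - 16y³ = 10. For fixed y, x³ = 16·y³ + 10, so a solution requires the RHS to be a perfect cube.
Strategy: iterate y from -30 to 30, compute RHS = 16·y³ + 10, and check whether it is a (positive or negative) perfect cube.
Check small values of y:
  y = 0: RHS = 10 is not a perfect cube.
  y = 1: RHS = 26 is not a perfect cube.
  y = -1: RHS = -6 is not a perfect cube.
  y = 2: RHS = 138 is not a perfect cube.
  y = -2: RHS = -118 is not a perfect cube.
  y = 3: RHS = 442 is not a perfect cube.
  y = -3: RHS = -422 is not a perfect cube.
Continuing the search up to |y| = 30 finds no solutions either.
No (x, y) in the scanned range satisfies the equation.

No integer solutions with |y| ≤ 30.


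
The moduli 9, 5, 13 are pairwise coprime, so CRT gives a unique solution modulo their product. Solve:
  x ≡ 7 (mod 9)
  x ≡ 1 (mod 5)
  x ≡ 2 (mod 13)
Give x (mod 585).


Moduli 9, 5, 13 are pairwise coprime; by CRT there is a unique solution modulo M = 9 · 5 · 13 = 585.
Solve pairwise, accumulating the modulus:
  Start with x ≡ 7 (mod 9).
  Combine with x ≡ 1 (mod 5): since gcd(9, 5) = 1, we get a unique residue mod 45.
    Write x = 7 + 9·t and substitute into x ≡ 1 (mod 5): 9·t ≡ 1 − 7 = -6 (mod 5).
    Reduce coefficients mod 5: 4·t ≡ 4 (mod 5).
    The inverse of 4 mod 5 is 4 (since 4·4 = 16 = 3·5 + 1), so t ≡ 4·4 = 16 ≡ 1 (mod 5).
    Then x = 7 + 9·1 = 16, valid modulo lcm(9, 5) = 45: x ≡ 16 (mod 45).
  Combine with x ≡ 2 (mod 13): since gcd(45, 13) = 1, we get a unique residue mod 585.
    Write x = 16 + 45·t and substitute into x ≡ 2 (mod 13): 45·t ≡ 2 − 16 = -14 (mod 13).
    Reduce coefficients mod 13: 6·t ≡ 12 (mod 13).
    The inverse of 6 mod 13 is 11 (since 6·11 = 66 = 5·13 + 1), so t ≡ 11·12 = 132 ≡ 2 (mod 13).
    Then x = 16 + 45·2 = 106, valid modulo lcm(45, 13) = 585: x ≡ 106 (mod 585).
Verify: 106 mod 9 = 7 ✓, 106 mod 5 = 1 ✓, 106 mod 13 = 2 ✓.

x ≡ 106 (mod 585).


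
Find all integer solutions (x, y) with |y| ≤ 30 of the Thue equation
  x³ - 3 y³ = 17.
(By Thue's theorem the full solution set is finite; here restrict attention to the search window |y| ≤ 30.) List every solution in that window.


The equation is x³ - 3y³ = 17. For fixed y, x³ = 3·y³ + 17, so a solution requires the RHS to be a perfect cube.
Strategy: iterate y from -30 to 30, compute RHS = 3·y³ + 17, and check whether it is a (positive or negative) perfect cube.
Check small values of y:
  y = 0: RHS = 17 is not a perfect cube.
  y = 1: RHS = 20 is not a perfect cube.
  y = -1: RHS = 14 is not a perfect cube.
  y = 2: RHS = 41 is not a perfect cube.
  y = -2: RHS = -7 is not a perfect cube.
  y = 3: RHS = 98 is not a perfect cube.
  y = -3: RHS = -64 = (-4)³ ⇒ x = -4 works.
Continuing the search up to |y| = 30 finds no further solutions beyond those listed.
Collected solutions: (-4, -3).

Solutions (with |y| ≤ 30): (-4, -3).


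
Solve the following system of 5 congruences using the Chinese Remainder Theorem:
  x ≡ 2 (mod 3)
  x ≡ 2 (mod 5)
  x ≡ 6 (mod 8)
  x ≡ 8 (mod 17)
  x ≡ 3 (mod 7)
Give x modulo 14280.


Product of moduli M = 3 · 5 · 8 · 17 · 7 = 14280.
Merge one congruence at a time:
  Start: x ≡ 2 (mod 3).
  Combine with x ≡ 2 (mod 5); new modulus lcm = 15.
    Write x = 2 + 3·t and substitute into x ≡ 2 (mod 5): 3·t ≡ 2 − 2 = 0 (mod 5).
    The inverse of 3 mod 5 is 2 (since 3·2 = 6 = 1·5 + 1), so t ≡ 2·0 = 0 ≡ 0 (mod 5).
    Then x = 2 + 3·0 = 2, valid modulo lcm(3, 5) = 15: x ≡ 2 (mod 15).
  Combine with x ≡ 6 (mod 8); new modulus lcm = 120.
    Write x = 2 + 15·t and substitute into x ≡ 6 (mod 8): 15·t ≡ 6 − 2 = 4 (mod 8).
    Reduce coefficients mod 8: 7·t ≡ 4 (mod 8).
    The inverse of 7 mod 8 is 7 (since 7·7 = 49 = 6·8 + 1), so t ≡ 7·4 = 28 ≡ 4 (mod 8).
    Then x = 2 + 15·4 = 62, valid modulo lcm(15, 8) = 120: x ≡ 62 (mod 120).
  Combine with x ≡ 8 (mod 17); new modulus lcm = 2040.
    Write x = 62 + 120·t and substitute into x ≡ 8 (mod 17): 120·t ≡ 8 − 62 = -54 (mod 17).
    Reduce coefficients mod 17: 1·t ≡ 14 (mod 17).
    So t ≡ 14 (mod 17).
    Then x = 62 + 120·14 = 1742, valid modulo lcm(120, 17) = 2040: x ≡ 1742 (mod 2040).
  Combine with x ≡ 3 (mod 7); new modulus lcm = 14280.
    Write x = 1742 + 2040·t and substitute into x ≡ 3 (mod 7): 2040·t ≡ 3 − 1742 = -1739 (mod 7).
    Reduce coefficients mod 7: 3·t ≡ 4 (mod 7).
    The inverse of 3 mod 7 is 5 (since 3·5 = 15 = 2·7 + 1), so t ≡ 5·4 = 20 ≡ 6 (mod 7).
    Then x = 1742 + 2040·6 = 13982, valid modulo lcm(2040, 7) = 14280: x ≡ 13982 (mod 14280).
Verify against each original: 13982 mod 3 = 2, 13982 mod 5 = 2, 13982 mod 8 = 6, 13982 mod 17 = 8, 13982 mod 7 = 3.

x ≡ 13982 (mod 14280).


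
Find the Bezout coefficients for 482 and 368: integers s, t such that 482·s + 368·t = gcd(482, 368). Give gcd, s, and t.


Euclidean algorithm on (482, 368) — divide until remainder is 0:
  482 = 1 · 368 + 114
  368 = 3 · 114 + 26
  114 = 4 · 26 + 10
  26 = 2 · 10 + 6
  10 = 1 · 6 + 4
  6 = 1 · 4 + 2
  4 = 2 · 2 + 0
gcd(482, 368) = 2.
Track Bezout coefficients alongside the remainders: start with r₀ = 482 = a·1 + b·0 (s = 1, t = 0) and r₁ = 368 = a·0 + b·1 (s = 0, t = 1); each new remainder r_{k+1} = r_{k-1} − q_k·r_k inherits s_{k+1} = s_{k-1} − q_k·s_k, t_{k+1} = t_{k-1} − q_k·t_k, so r_k = a·s_k + b·t_k at every step:
  q = 1: r = 114, s = 1 − 1·0 = 1, t = 0 − 1·1 = -1  (check: 482·1 + 368·(-1) = 114)
  q = 3: r = 26, s = 0 − 3·1 = -3, t = 1 − 3·(-1) = 4  (check: 482·(-3) + 368·4 = 26)
  q = 4: r = 10, s = 1 − 4·(-3) = 13, t = -1 − 4·4 = -17  (check: 482·13 + 368·(-17) = 10)
  q = 2: r = 6, s = -3 − 2·13 = -29, t = 4 − 2·(-17) = 38  (check: 482·(-29) + 368·38 = 6)
  q = 1: r = 4, s = 13 − 1·(-29) = 42, t = -17 − 1·38 = -55  (check: 482·42 + 368·(-55) = 4)
  q = 1: r = 2, s = -29 − 1·42 = -71, t = 38 − 1·(-55) = 93  (check: 482·(-71) + 368·93 = 2)
The row with r = 2 (the gcd) gives the Bezout coefficients s = -71, t = 93.
Result: 482 · (-71) + 368 · (93) = 2.

gcd(482, 368) = 2; s = -71, t = 93 (check: 482·(-71) + 368·93 = 2).


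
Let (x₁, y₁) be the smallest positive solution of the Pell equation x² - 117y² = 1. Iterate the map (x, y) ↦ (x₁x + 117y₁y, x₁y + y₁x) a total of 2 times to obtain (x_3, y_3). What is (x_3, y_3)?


Step 1: Find the fundamental solution (x₁, y₁) of x² - 117y² = 1.
  Expand √117 as a continued fraction. a₀ = ⌊√117⌋ = 10; iterate m_{k+1} = d_k·a_k − m_k, d_{k+1} = (117 − m_{k+1}²)/d_k, a_{k+1} = ⌊(a₀ + m_{k+1})/d_{k+1}⌋ (starting m₀ = 0, d₀ = 1), with convergents p_k = a_k·p_{k-1} + p_{k-2}, q_k = a_k·q_{k-1} + q_{k-2} (p₋₁ = 1, q₋₁ = 0):
  k = 0: a₀ = 10; p₀/q₀ = 10/1; p₀² − 117·q₀² = 100 − 117 = -17.
  k = 1: m = 10, d = 17, a = ⌊(10 + 10)/17⌋ = 1; p/q = (1·10 + 1)/(1·1 + 0) = 11/1; p² − 117·q² = 121 − 117 = 4.
  k = 2: m = 7, d = 4, a = ⌊(10 + 7)/4⌋ = 4; p/q = (4·11 + 10)/(4·1 + 1) = 54/5; p² − 117·q² = 2916 − 2925 = -9.
  k = 3: m = 9, d = 9, a = ⌊(10 + 9)/9⌋ = 2; p/q = (2·54 + 11)/(2·5 + 1) = 119/11; p² − 117·q² = 14161 − 14157 = 4.
  k = 4: m = 9, d = 4, a = ⌊(10 + 9)/4⌋ = 4; p/q = (4·119 + 54)/(4·11 + 5) = 530/49; p² − 117·q² = 280900 − 280917 = -17.
  k = 5: m = 7, d = 17, a = ⌊(10 + 7)/17⌋ = 1; p/q = (1·530 + 119)/(1·49 + 11) = 649/60; p² − 117·q² = 421201 − 421200 = 1.
  The first convergent with p² − 117·q² = 1 gives the fundamental solution (x₁, y₁) = (649, 60).
Step 2: Apply the recurrence (x_{n+1}, y_{n+1}) = (x₁x_n + 117y₁y_n, x₁y_n + y₁x_n) repeatedly.
  From (x_1, y_1) = (649, 60): x_2 = 649·649 + 117·60·60 = 842401; y_2 = 649·60 + 60·649 = 77880.
  From (x_2, y_2) = (842401, 77880): x_3 = 649·842401 + 117·60·77880 = 1093435849; y_3 = 649·77880 + 60·842401 = 101088180.
Step 3: Verify x_3² - 117·y_3² = 1195601955878350801 - 1195601955878350800 = 1 (should be 1). ✓

(x_1, y_1) = (649, 60); (x_3, y_3) = (1093435849, 101088180).


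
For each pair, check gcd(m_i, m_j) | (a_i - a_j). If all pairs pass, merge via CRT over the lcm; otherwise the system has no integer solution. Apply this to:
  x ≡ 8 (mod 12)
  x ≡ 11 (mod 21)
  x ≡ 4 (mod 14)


Moduli 12, 21, 14 are not pairwise coprime, so CRT works modulo lcm(m_i) when all pairwise compatibility conditions hold.
Pairwise compatibility: gcd(m_i, m_j) must divide a_i - a_j for every pair.
Merge one congruence at a time:
  Start: x ≡ 8 (mod 12).
  Combine with x ≡ 11 (mod 21): gcd(12, 21) = 3; 11 - 8 = 3, which IS divisible by 3, so compatible.
    Write x = 8 + 12·t and substitute into x ≡ 11 (mod 21): 12·t ≡ 11 − 8 = 3 (mod 21).
    Divide the congruence (and modulus) by g = 3: 4·t ≡ 1 (mod 7).
    The inverse of 4 mod 7 is 2 (since 4·2 = 8 = 1·7 + 1), so t ≡ 2·1 = 2 ≡ 2 (mod 7).
    Then x = 8 + 12·2 = 32, valid modulo lcm(12, 21) = 84: x ≡ 32 (mod 84).
  Combine with x ≡ 4 (mod 14): gcd(84, 14) = 14; 4 - 32 = -28, which IS divisible by 14, so compatible.
    Write x = 32 + 84·t and substitute into x ≡ 4 (mod 14): 84·t ≡ 4 − 32 = -28 (mod 14).
    Divide the congruence (and modulus) by g = 14: 6·t ≡ -2 (mod 1).
    Modulo 1 every t works; take t = 0.
    Then x = 32 + 84·0 = 32, valid modulo lcm(84, 14) = 84: x ≡ 32 (mod 84).
Verify: 32 mod 12 = 8, 32 mod 21 = 11, 32 mod 14 = 4.

x ≡ 32 (mod 84).


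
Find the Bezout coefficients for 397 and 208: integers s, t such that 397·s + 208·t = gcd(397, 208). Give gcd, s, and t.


Euclidean algorithm on (397, 208) — divide until remainder is 0:
  397 = 1 · 208 + 189
  208 = 1 · 189 + 19
  189 = 9 · 19 + 18
  19 = 1 · 18 + 1
  18 = 18 · 1 + 0
gcd(397, 208) = 1.
Track Bezout coefficients alongside the remainders: start with r₀ = 397 = a·1 + b·0 (s = 1, t = 0) and r₁ = 208 = a·0 + b·1 (s = 0, t = 1); each new remainder r_{k+1} = r_{k-1} − q_k·r_k inherits s_{k+1} = s_{k-1} − q_k·s_k, t_{k+1} = t_{k-1} − q_k·t_k, so r_k = a·s_k + b·t_k at every step:
  q = 1: r = 189, s = 1 − 1·0 = 1, t = 0 − 1·1 = -1  (check: 397·1 + 208·(-1) = 189)
  q = 1: r = 19, s = 0 − 1·1 = -1, t = 1 − 1·(-1) = 2  (check: 397·(-1) + 208·2 = 19)
  q = 9: r = 18, s = 1 − 9·(-1) = 10, t = -1 − 9·2 = -19  (check: 397·10 + 208·(-19) = 18)
  q = 1: r = 1, s = -1 − 1·10 = -11, t = 2 − 1·(-19) = 21  (check: 397·(-11) + 208·21 = 1)
The row with r = 1 (the gcd) gives the Bezout coefficients s = -11, t = 21.
Result: 397 · (-11) + 208 · (21) = 1.

gcd(397, 208) = 1; s = -11, t = 21 (check: 397·(-11) + 208·21 = 1).


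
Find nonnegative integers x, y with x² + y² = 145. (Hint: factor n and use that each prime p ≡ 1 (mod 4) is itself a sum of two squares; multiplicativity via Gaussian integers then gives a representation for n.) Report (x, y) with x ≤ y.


Step 1: Factor n = 145 = 5 · 29.
Step 2: Check the mod-4 condition on each prime factor: 5 ≡ 1 (mod 4), exponent 1; 29 ≡ 1 (mod 4), exponent 1.
All primes ≡ 3 (mod 4) appear to even exponent (or don't appear), so by the two-squares theorem n IS expressible as a sum of two squares.
Step 3: Build a representation. Here n = 5 · 29 is a product of primes ≡ 1 (mod 4). Each prime p ≡ 1 (mod 4) is itself a sum of two squares; find a² by testing p − a² for a perfect square:
  5: 5 − 1² = 4 = 2² ⇒ 5 = 1² + 2².
  29: 29 − 1² = 28, 29 − 2² = 25 = 5² ⇒ 29 = 2² + 5².
  Combine using the Brahmagupta–Fibonacci identity (a² + b²)(c² + d²) = (ac − bd)² + (ad + bc)² = (ac + bd)² + (ad − bc)²:
  5 · 29 = 145: from (1² + 2²)(2² + 5²), take (1·2 − 2·5, 1·5 + 2·2) = (2 − 10, 5 + 4) = (-8, 9); dropping signs (only squares matter) gives (8, 9); check 8² + 9² = 64 + 81 = 145 ✓.
Step 4: Order so x ≤ y and verify: 8² + 9² = 64 + 81 = 145 = n. ✓

n = 145 = 8² + 9² (one valid representation with x ≤ y).


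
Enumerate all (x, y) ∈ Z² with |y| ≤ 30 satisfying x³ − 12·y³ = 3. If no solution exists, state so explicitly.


The equation is x³ - 12y³ = 3. For fixed y, x³ = 12·y³ + 3, so a solution requires the RHS to be a perfect cube.
Strategy: iterate y from -30 to 30, compute RHS = 12·y³ + 3, and check whether it is a (positive or negative) perfect cube.
Check small values of y:
  y = 0: RHS = 3 is not a perfect cube.
  y = 1: RHS = 15 is not a perfect cube.
  y = -1: RHS = -9 is not a perfect cube.
  y = 2: RHS = 99 is not a perfect cube.
  y = -2: RHS = -93 is not a perfect cube.
  y = 3: RHS = 327 is not a perfect cube.
  y = -3: RHS = -321 is not a perfect cube.
Continuing the search up to |y| = 30 finds no solutions either.
No (x, y) in the scanned range satisfies the equation.

No integer solutions with |y| ≤ 30.


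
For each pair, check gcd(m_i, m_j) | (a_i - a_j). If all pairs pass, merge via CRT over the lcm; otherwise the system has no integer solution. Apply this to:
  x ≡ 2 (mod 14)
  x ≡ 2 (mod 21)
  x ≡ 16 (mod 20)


Moduli 14, 21, 20 are not pairwise coprime, so CRT works modulo lcm(m_i) when all pairwise compatibility conditions hold.
Pairwise compatibility: gcd(m_i, m_j) must divide a_i - a_j for every pair.
Merge one congruence at a time:
  Start: x ≡ 2 (mod 14).
  Combine with x ≡ 2 (mod 21): gcd(14, 21) = 7; 2 - 2 = 0, which IS divisible by 7, so compatible.
    Write x = 2 + 14·t and substitute into x ≡ 2 (mod 21): 14·t ≡ 2 − 2 = 0 (mod 21).
    Divide the congruence (and modulus) by g = 7: 2·t ≡ 0 (mod 3).
    The inverse of 2 mod 3 is 2 (since 2·2 = 4 = 1·3 + 1), so t ≡ 2·0 = 0 ≡ 0 (mod 3).
    Then x = 2 + 14·0 = 2, valid modulo lcm(14, 21) = 42: x ≡ 2 (mod 42).
  Combine with x ≡ 16 (mod 20): gcd(42, 20) = 2; 16 - 2 = 14, which IS divisible by 2, so compatible.
    Write x = 2 + 42·t and substitute into x ≡ 16 (mod 20): 42·t ≡ 16 − 2 = 14 (mod 20).
    Divide the congruence (and modulus) by g = 2: 21·t ≡ 7 (mod 10).
    Reduce coefficients mod 10: 1·t ≡ 7 (mod 10).
    So t ≡ 7 (mod 10).
    Then x = 2 + 42·7 = 296, valid modulo lcm(42, 20) = 420: x ≡ 296 (mod 420).
Verify: 296 mod 14 = 2, 296 mod 21 = 2, 296 mod 20 = 16.

x ≡ 296 (mod 420).


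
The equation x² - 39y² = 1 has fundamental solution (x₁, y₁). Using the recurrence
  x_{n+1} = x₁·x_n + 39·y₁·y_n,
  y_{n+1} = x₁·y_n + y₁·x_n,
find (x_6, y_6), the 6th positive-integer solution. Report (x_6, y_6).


Step 1: Find the fundamental solution (x₁, y₁) of x² - 39y² = 1.
  Expand √39 as a continued fraction. a₀ = ⌊√39⌋ = 6; iterate m_{k+1} = d_k·a_k − m_k, d_{k+1} = (39 − m_{k+1}²)/d_k, a_{k+1} = ⌊(a₀ + m_{k+1})/d_{k+1}⌋ (starting m₀ = 0, d₀ = 1), with convergents p_k = a_k·p_{k-1} + p_{k-2}, q_k = a_k·q_{k-1} + q_{k-2} (p₋₁ = 1, q₋₁ = 0):
  k = 0: a₀ = 6; p₀/q₀ = 6/1; p₀² − 39·q₀² = 36 − 39 = -3.
  k = 1: m = 6, d = 3, a = ⌊(6 + 6)/3⌋ = 4; p/q = (4·6 + 1)/(4·1 + 0) = 25/4; p² − 39·q² = 625 − 624 = 1.
  The first convergent with p² − 39·q² = 1 gives the fundamental solution (x₁, y₁) = (25, 4).
Step 2: Apply the recurrence (x_{n+1}, y_{n+1}) = (x₁x_n + 39y₁y_n, x₁y_n + y₁x_n) repeatedly.
  From (x_1, y_1) = (25, 4): x_2 = 25·25 + 39·4·4 = 1249; y_2 = 25·4 + 4·25 = 200.
  From (x_2, y_2) = (1249, 200): x_3 = 25·1249 + 39·4·200 = 62425; y_3 = 25·200 + 4·1249 = 9996.
  From (x_3, y_3) = (62425, 9996): x_4 = 25·62425 + 39·4·9996 = 3120001; y_4 = 25·9996 + 4·62425 = 499600.
  From (x_4, y_4) = (3120001, 499600): x_5 = 25·3120001 + 39·4·499600 = 155937625; y_5 = 25·499600 + 4·3120001 = 24970004.
  From (x_5, y_5) = (155937625, 24970004): x_6 = 25·155937625 + 39·4·24970004 = 7793761249; y_6 = 25·24970004 + 4·155937625 = 1248000600.
Step 3: Verify x_6² - 39·y_6² = 60742714406414040001 - 60742714406414040000 = 1 (should be 1). ✓

(x_1, y_1) = (25, 4); (x_6, y_6) = (7793761249, 1248000600).


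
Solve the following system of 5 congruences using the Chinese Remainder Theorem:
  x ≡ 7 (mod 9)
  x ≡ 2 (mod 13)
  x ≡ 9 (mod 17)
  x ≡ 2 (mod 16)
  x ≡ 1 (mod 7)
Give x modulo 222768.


Product of moduli M = 9 · 13 · 17 · 16 · 7 = 222768.
Merge one congruence at a time:
  Start: x ≡ 7 (mod 9).
  Combine with x ≡ 2 (mod 13); new modulus lcm = 117.
    Write x = 7 + 9·t and substitute into x ≡ 2 (mod 13): 9·t ≡ 2 − 7 = -5 (mod 13).
    Reduce coefficients mod 13: 9·t ≡ 8 (mod 13).
    The inverse of 9 mod 13 is 3 (since 9·3 = 27 = 2·13 + 1), so t ≡ 3·8 = 24 ≡ 11 (mod 13).
    Then x = 7 + 9·11 = 106, valid modulo lcm(9, 13) = 117: x ≡ 106 (mod 117).
  Combine with x ≡ 9 (mod 17); new modulus lcm = 1989.
    Write x = 106 + 117·t and substitute into x ≡ 9 (mod 17): 117·t ≡ 9 − 106 = -97 (mod 17).
    Reduce coefficients mod 17: 15·t ≡ 5 (mod 17).
    The inverse of 15 mod 17 is 8 (since 15·8 = 120 = 7·17 + 1), so t ≡ 8·5 = 40 ≡ 6 (mod 17).
    Then x = 106 + 117·6 = 808, valid modulo lcm(117, 17) = 1989: x ≡ 808 (mod 1989).
  Combine with x ≡ 2 (mod 16); new modulus lcm = 31824.
    Write x = 808 + 1989·t and substitute into x ≡ 2 (mod 16): 1989·t ≡ 2 − 808 = -806 (mod 16).
    Reduce coefficients mod 16: 5·t ≡ 10 (mod 16).
    The inverse of 5 mod 16 is 13 (since 5·13 = 65 = 4·16 + 1), so t ≡ 13·10 = 130 ≡ 2 (mod 16).
    Then x = 808 + 1989·2 = 4786, valid modulo lcm(1989, 16) = 31824: x ≡ 4786 (mod 31824).
  Combine with x ≡ 1 (mod 7); new modulus lcm = 222768.
    Write x = 4786 + 31824·t and substitute into x ≡ 1 (mod 7): 31824·t ≡ 1 − 4786 = -4785 (mod 7).
    Reduce coefficients mod 7: 2·t ≡ 3 (mod 7).
    The inverse of 2 mod 7 is 4 (since 2·4 = 8 = 1·7 + 1), so t ≡ 4·3 = 12 ≡ 5 (mod 7).
    Then x = 4786 + 31824·5 = 163906, valid modulo lcm(31824, 7) = 222768: x ≡ 163906 (mod 222768).
Verify against each original: 163906 mod 9 = 7, 163906 mod 13 = 2, 163906 mod 17 = 9, 163906 mod 16 = 2, 163906 mod 7 = 1.

x ≡ 163906 (mod 222768).


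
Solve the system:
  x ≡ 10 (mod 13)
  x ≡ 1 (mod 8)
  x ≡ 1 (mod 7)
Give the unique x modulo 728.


Moduli 13, 8, 7 are pairwise coprime; by CRT there is a unique solution modulo M = 13 · 8 · 7 = 728.
Solve pairwise, accumulating the modulus:
  Start with x ≡ 10 (mod 13).
  Combine with x ≡ 1 (mod 8): since gcd(13, 8) = 1, we get a unique residue mod 104.
    Write x = 10 + 13·t and substitute into x ≡ 1 (mod 8): 13·t ≡ 1 − 10 = -9 (mod 8).
    Reduce coefficients mod 8: 5·t ≡ 7 (mod 8).
    The inverse of 5 mod 8 is 5 (since 5·5 = 25 = 3·8 + 1), so t ≡ 5·7 = 35 ≡ 3 (mod 8).
    Then x = 10 + 13·3 = 49, valid modulo lcm(13, 8) = 104: x ≡ 49 (mod 104).
  Combine with x ≡ 1 (mod 7): since gcd(104, 7) = 1, we get a unique residue mod 728.
    Write x = 49 + 104·t and substitute into x ≡ 1 (mod 7): 104·t ≡ 1 − 49 = -48 (mod 7).
    Reduce coefficients mod 7: 6·t ≡ 1 (mod 7).
    The inverse of 6 mod 7 is 6 (since 6·6 = 36 = 5·7 + 1), so t ≡ 6·1 = 6 ≡ 6 (mod 7).
    Then x = 49 + 104·6 = 673, valid modulo lcm(104, 7) = 728: x ≡ 673 (mod 728).
Verify: 673 mod 13 = 10 ✓, 673 mod 8 = 1 ✓, 673 mod 7 = 1 ✓.

x ≡ 673 (mod 728).
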